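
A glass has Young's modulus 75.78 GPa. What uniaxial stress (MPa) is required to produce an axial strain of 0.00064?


Rearrange E = sigma / epsilon:
  sigma = E * epsilon
  E (MPa) = 75.78 * 1000 = 75780
  sigma = 75780 * 0.00064 = 48.5 MPa

48.5 MPa


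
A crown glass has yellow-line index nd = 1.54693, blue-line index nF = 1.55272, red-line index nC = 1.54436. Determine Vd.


Abbe number formula: Vd = (nd - 1) / (nF - nC)
  nd - 1 = 1.54693 - 1 = 0.54693
  nF - nC = 1.55272 - 1.54436 = 0.00836
  Vd = 0.54693 / 0.00836 = 65.42

65.42


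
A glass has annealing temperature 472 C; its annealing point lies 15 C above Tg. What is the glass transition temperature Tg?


Rearrange T_anneal = Tg + offset for Tg:
  Tg = T_anneal - offset = 472 - 15 = 457 C

457 C


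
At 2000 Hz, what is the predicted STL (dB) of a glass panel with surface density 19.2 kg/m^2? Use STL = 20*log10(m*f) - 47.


Mass law: STL = 20 * log10(m * f) - 47
  m * f = 19.2 * 2000 = 38400
  log10(38400) = 4.58433
  STL = 20 * 4.58433 - 47 = 91.6866 - 47 = 44.7 dB

44.7 dB


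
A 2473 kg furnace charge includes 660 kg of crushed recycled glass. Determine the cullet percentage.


Cullet ratio = (cullet mass / total batch mass) * 100
  Ratio = 660 / 2473 * 100 = 26.69%

26.69%


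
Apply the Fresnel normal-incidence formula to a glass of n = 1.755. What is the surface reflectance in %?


Fresnel reflectance at normal incidence:
  R = ((n - 1)/(n + 1))^2
  (n - 1)/(n + 1) = (1.755 - 1)/(1.755 + 1) = 0.274047
  R = 0.274047^2 = 0.0751018
  R(%) = 0.0751018 * 100 = 7.51%

7.51%


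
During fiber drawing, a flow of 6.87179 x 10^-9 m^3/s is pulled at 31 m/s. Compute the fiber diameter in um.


Cross-sectional area from continuity:
  A = Q / v = 6.87179 x 10^-9 / 31 = 2.216706 x 10^-10 m^2
Diameter from circular cross-section:
  d = sqrt(4A / pi) * 10^6 (m -> um)
  d = sqrt(4 * 2.216706 x 10^-10 / pi) * 10^6 = 16.8 um

16.8 um


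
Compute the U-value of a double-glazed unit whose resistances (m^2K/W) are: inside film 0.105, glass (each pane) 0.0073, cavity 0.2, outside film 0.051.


Total thermal resistance (series):
  R_total = R_in + R_glass + R_air + R_glass + R_out
  R_total = 0.105 + 0.0073 + 0.2 + 0.0073 + 0.051 = 0.3706 m^2K/W
U-value = 1 / R_total = 1 / 0.3706 = 2.698 W/m^2K

2.698 W/m^2K


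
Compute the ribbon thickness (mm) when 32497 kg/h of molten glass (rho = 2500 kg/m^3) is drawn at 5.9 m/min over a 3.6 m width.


Ribbon cross-section from mass balance:
  Volume rate = throughput / density = 32497 / 2500 = 12.9988 m^3/h
  thickness = volume rate / (speed * 60 * width), i.e.
  thickness = throughput / (60 * speed * width * density) * 1000
  thickness = 32497 / (60 * 5.9 * 3.6 * 2500) * 1000 = 10.2 mm

10.2 mm


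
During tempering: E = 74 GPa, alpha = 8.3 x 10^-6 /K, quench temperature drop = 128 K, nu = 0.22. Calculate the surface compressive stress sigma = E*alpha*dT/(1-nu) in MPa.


Tempering stress: sigma = E * alpha * dT / (1 - nu)
  E (MPa) = 74 * 1000 = 74000
  Numerator = 74000 * (8.3 x 10^-6) * 128 = 78.6176
  Denominator = 1 - 0.22 = 0.78
  sigma = 78.6176 / 0.78 = 100.8 MPa

100.8 MPa


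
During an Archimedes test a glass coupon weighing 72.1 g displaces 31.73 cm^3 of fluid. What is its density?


Use the definition of density:
  rho = mass / volume
  rho = 72.1 / 31.73 = 2.272 g/cm^3

2.272 g/cm^3


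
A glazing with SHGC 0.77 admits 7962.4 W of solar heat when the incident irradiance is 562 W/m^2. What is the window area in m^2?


Rearrange Q = Area * SHGC * Irradiance:
  Area = Q / (SHGC * Irradiance)
  Area = 7962.4 / (0.77 * 562) = 18.4 m^2

18.4 m^2


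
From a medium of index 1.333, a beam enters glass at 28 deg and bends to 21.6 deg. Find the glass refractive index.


Apply Snell's law: n1 * sin(theta1) = n2 * sin(theta2)
  n2 = n1 * sin(theta1) / sin(theta2)
  sin(28) = 0.469472
  sin(21.6) = 0.368125
  n2 = 1.333 * 0.469472 / 0.368125 = 1.7

1.7


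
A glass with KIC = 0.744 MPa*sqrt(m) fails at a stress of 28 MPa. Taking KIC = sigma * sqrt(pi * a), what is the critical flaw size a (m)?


Rearrange KIC = sigma * sqrt(pi * a):
  sqrt(pi * a) = KIC / sigma
  sqrt(pi * a) = 0.744 / 28 = 0.026571
  a = (KIC / sigma)^2 / pi
  a = 0.026571^2 / pi = 0.0002247 m

0.0002247 m


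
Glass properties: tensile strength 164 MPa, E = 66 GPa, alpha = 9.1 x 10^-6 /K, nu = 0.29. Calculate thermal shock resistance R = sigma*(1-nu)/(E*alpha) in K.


Thermal shock resistance: R = sigma * (1 - nu) / (E * alpha)
  Numerator = 164 * (1 - 0.29) = 116.44
  Denominator = 66 * 1000 * (9.1 x 10^-6) = 0.6006
  R = 116.44 / 0.6006 = 193.9 K

193.9 K


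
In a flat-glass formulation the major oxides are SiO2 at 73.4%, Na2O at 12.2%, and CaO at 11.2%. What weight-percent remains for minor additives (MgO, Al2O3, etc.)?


Sum the three major oxides:
  SiO2 + Na2O + CaO = 73.4 + 12.2 + 11.2 = 96.8%
Subtract from 100%:
  Others = 100 - 96.8 = 3.2%

3.2%


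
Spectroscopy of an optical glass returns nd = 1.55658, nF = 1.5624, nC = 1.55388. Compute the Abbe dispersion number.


Abbe number formula: Vd = (nd - 1) / (nF - nC)
  nd - 1 = 1.55658 - 1 = 0.55658
  nF - nC = 1.5624 - 1.55388 = 0.00852
  Vd = 0.55658 / 0.00852 = 65.33

65.33


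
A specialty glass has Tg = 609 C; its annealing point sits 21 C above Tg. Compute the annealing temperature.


The annealing temperature is Tg plus the offset:
  T_anneal = 609 + 21 = 630 C

630 C


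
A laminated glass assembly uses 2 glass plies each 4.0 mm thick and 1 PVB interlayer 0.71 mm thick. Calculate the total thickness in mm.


Total thickness = glass contribution + PVB contribution
  Glass: 2 * 4.0 = 8.0 mm
  PVB: 1 * 0.71 = 0.71 mm
  Total = 8.0 + 0.71 = 8.71 mm

8.71 mm


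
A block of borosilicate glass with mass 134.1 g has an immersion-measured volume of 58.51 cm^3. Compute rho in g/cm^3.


Use the definition of density:
  rho = mass / volume
  rho = 134.1 / 58.51 = 2.292 g/cm^3

2.292 g/cm^3


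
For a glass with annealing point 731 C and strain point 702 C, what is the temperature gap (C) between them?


Gap = T_anneal - T_strain:
  gap = 731 - 702 = 29 C

29 C


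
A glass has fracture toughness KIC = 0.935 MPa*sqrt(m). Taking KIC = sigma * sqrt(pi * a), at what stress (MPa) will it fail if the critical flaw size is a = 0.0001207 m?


Rearrange KIC = sigma * sqrt(pi * a):
  sigma = KIC / sqrt(pi * a)
  sqrt(pi * 0.0001207) = 0.019473
  sigma = 0.935 / 0.019473 = 48.02 MPa

48.02 MPa


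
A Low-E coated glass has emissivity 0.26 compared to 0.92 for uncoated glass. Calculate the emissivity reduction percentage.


Percentage reduction = (1 - coated/uncoated) * 100
  Ratio = 0.26 / 0.92 = 0.2826
  Reduction = (1 - 0.2826) * 100 = 71.7%

71.7%


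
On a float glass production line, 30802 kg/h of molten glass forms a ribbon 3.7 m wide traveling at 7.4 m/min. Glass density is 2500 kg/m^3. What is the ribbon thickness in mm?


Ribbon cross-section from mass balance:
  Volume rate = throughput / density = 30802 / 2500 = 12.3208 m^3/h
  thickness = volume rate / (speed * 60 * width), i.e.
  thickness = throughput / (60 * speed * width * density) * 1000
  thickness = 30802 / (60 * 7.4 * 3.7 * 2500) * 1000 = 7.5 mm

7.5 mm


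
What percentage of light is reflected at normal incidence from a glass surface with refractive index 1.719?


Fresnel reflectance at normal incidence:
  R = ((n - 1)/(n + 1))^2
  (n - 1)/(n + 1) = (1.719 - 1)/(1.719 + 1) = 0.264435
  R = 0.264435^2 = 0.0699259
  R(%) = 0.0699259 * 100 = 6.993%

6.993%


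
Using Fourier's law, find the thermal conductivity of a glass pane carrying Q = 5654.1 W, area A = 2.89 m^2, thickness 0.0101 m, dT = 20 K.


Fourier's law rearranged: k = Q * t / (A * dT)
  Numerator = 5654.1 * 0.0101 = 57.10641
  Denominator = 2.89 * 20 = 57.8
  k = 57.10641 / 57.8 = 0.988 W/mK

0.988 W/mK


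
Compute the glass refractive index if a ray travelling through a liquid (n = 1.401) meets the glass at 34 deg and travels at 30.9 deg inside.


Apply Snell's law: n1 * sin(theta1) = n2 * sin(theta2)
  n2 = n1 * sin(theta1) / sin(theta2)
  sin(34) = 0.559193
  sin(30.9) = 0.513541
  n2 = 1.401 * 0.559193 / 0.513541 = 1.5255

1.5255


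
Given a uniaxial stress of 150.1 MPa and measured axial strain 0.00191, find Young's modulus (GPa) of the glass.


Young's modulus: E = stress / strain
  E = 150.1 MPa / 0.00191 = 78586.39 MPa
Convert to GPa: 78586.39 / 1000 = 78.59 GPa

78.59 GPa


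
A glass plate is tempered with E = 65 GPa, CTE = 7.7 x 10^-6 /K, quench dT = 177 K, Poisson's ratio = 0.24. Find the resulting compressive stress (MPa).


Tempering stress: sigma = E * alpha * dT / (1 - nu)
  E (MPa) = 65 * 1000 = 65000
  Numerator = 65000 * (7.7 x 10^-6) * 177 = 88.5885
  Denominator = 1 - 0.24 = 0.76
  sigma = 88.5885 / 0.76 = 116.6 MPa

116.6 MPa


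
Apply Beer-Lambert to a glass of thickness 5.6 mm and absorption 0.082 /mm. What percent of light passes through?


Beer-Lambert law: T = exp(-alpha * thickness)
  exponent = -0.082 * 5.6 = -0.4592
  T = exp(-0.4592) = 0.6318
  Percentage = 0.6318 * 100 = 63.18%

63.18%


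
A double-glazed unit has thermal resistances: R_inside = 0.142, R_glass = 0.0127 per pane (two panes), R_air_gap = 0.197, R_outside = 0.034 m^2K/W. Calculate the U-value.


Total thermal resistance (series):
  R_total = R_in + R_glass + R_air + R_glass + R_out
  R_total = 0.142 + 0.0127 + 0.197 + 0.0127 + 0.034 = 0.3984 m^2K/W
U-value = 1 / R_total = 1 / 0.3984 = 2.51 W/m^2K

2.51 W/m^2K


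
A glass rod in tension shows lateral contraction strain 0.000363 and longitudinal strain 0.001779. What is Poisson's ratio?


Poisson's ratio: nu = lateral strain / axial strain
  nu = 0.000363 / 0.001779 = 0.204

0.204


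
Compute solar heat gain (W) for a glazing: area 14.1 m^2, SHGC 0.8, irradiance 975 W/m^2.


Solar heat gain: Q = Area * SHGC * Irradiance
  Q = 14.1 * 0.8 * 975 = 10998 W

10998 W


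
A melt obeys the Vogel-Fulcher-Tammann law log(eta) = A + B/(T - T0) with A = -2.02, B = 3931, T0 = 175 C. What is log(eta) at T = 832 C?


VFT equation: log(eta) = A + B / (T - T0)
  T - T0 = 832 - 175 = 657
  B / (T - T0) = 3931 / 657 = 5.983
  log(eta) = -2.02 + 5.983 = 3.963

3.963


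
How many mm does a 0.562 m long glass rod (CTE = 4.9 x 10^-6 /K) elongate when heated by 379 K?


Thermal expansion formula: dL = alpha * L0 * dT
  dL = (4.9 x 10^-6) * 0.562 * 379 = 0.00104369 m
Convert to mm: 0.00104369 * 1000 = 1.0437 mm

1.0437 mm


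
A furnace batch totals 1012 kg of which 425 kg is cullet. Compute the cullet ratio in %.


Cullet ratio = (cullet mass / total batch mass) * 100
  Ratio = 425 / 1012 * 100 = 42.0%

42.0%


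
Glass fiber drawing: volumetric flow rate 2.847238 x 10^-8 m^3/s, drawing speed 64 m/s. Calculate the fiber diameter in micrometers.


Cross-sectional area from continuity:
  A = Q / v = 2.847238 x 10^-8 / 64 = 4.448809 x 10^-10 m^2
Diameter from circular cross-section:
  d = sqrt(4A / pi) * 10^6 (m -> um)
  d = sqrt(4 * 4.448809 x 10^-10 / pi) * 10^6 = 23.8 um

23.8 um


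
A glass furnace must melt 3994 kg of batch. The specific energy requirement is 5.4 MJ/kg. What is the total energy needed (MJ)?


Total energy = mass * specific energy
  E = 3994 * 5.4 = 21567.6 MJ

21567.6 MJ


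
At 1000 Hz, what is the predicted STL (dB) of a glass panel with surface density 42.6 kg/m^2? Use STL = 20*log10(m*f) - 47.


Mass law: STL = 20 * log10(m * f) - 47
  m * f = 42.6 * 1000 = 42600
  log10(42600) = 4.62941
  STL = 20 * 4.62941 - 47 = 92.5882 - 47 = 45.6 dB

45.6 dB


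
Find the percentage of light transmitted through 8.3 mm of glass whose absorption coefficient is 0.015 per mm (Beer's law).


Beer-Lambert law: T = exp(-alpha * thickness)
  exponent = -0.015 * 8.3 = -0.1245
  T = exp(-0.1245) = 0.8829
  Percentage = 0.8829 * 100 = 88.29%

88.29%


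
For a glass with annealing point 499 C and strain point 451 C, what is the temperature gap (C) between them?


Gap = T_anneal - T_strain:
  gap = 499 - 451 = 48 C

48 C


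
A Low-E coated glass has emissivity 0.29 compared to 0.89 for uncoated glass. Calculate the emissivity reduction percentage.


Percentage reduction = (1 - coated/uncoated) * 100
  Ratio = 0.29 / 0.89 = 0.3258
  Reduction = (1 - 0.3258) * 100 = 67.4%

67.4%


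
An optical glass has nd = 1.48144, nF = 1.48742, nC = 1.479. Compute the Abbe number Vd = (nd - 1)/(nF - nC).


Abbe number formula: Vd = (nd - 1) / (nF - nC)
  nd - 1 = 1.48144 - 1 = 0.48144
  nF - nC = 1.48742 - 1.479 = 0.00842
  Vd = 0.48144 / 0.00842 = 57.18

57.18


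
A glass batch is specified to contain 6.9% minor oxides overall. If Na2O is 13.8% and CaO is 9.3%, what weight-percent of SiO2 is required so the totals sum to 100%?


Known pieces sum to 100%:
  SiO2 = 100 - (others + Na2O + CaO)
  SiO2 = 100 - (6.9 + 13.8 + 9.3) = 70.0%

70.0%


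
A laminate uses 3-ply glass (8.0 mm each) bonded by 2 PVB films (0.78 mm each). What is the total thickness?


Total thickness = glass contribution + PVB contribution
  Glass: 3 * 8.0 = 24.0 mm
  PVB: 2 * 0.78 = 1.56 mm
  Total = 24.0 + 1.56 = 25.56 mm

25.56 mm


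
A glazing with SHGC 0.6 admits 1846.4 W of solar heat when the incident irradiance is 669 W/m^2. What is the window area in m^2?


Rearrange Q = Area * SHGC * Irradiance:
  Area = Q / (SHGC * Irradiance)
  Area = 1846.4 / (0.6 * 669) = 4.6 m^2

4.6 m^2


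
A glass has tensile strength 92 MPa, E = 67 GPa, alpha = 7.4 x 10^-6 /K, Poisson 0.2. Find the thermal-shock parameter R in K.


Thermal shock resistance: R = sigma * (1 - nu) / (E * alpha)
  Numerator = 92 * (1 - 0.2) = 73.6
  Denominator = 67 * 1000 * (7.4 x 10^-6) = 0.4958
  R = 73.6 / 0.4958 = 148.4 K

148.4 K


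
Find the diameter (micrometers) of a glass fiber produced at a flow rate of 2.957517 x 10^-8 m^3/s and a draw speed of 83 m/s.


Cross-sectional area from continuity:
  A = Q / v = 2.957517 x 10^-8 / 83 = 3.563273 x 10^-10 m^2
Diameter from circular cross-section:
  d = sqrt(4A / pi) * 10^6 (m -> um)
  d = sqrt(4 * 3.563273 x 10^-10 / pi) * 10^6 = 21.3 um

21.3 um


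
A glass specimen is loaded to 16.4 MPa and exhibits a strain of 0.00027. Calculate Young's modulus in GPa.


Young's modulus: E = stress / strain
  E = 16.4 MPa / 0.00027 = 60740.74 MPa
Convert to GPa: 60740.74 / 1000 = 60.74 GPa

60.74 GPa


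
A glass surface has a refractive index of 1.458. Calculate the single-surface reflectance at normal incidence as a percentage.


Fresnel reflectance at normal incidence:
  R = ((n - 1)/(n + 1))^2
  (n - 1)/(n + 1) = (1.458 - 1)/(1.458 + 1) = 0.18633
  R = 0.18633^2 = 0.0347189
  R(%) = 0.0347189 * 100 = 3.472%

3.472%


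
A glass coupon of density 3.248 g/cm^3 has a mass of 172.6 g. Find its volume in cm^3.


Rearrange rho = m / V:
  V = m / rho
  V = 172.6 / 3.248 = 53.14 cm^3

53.14 cm^3


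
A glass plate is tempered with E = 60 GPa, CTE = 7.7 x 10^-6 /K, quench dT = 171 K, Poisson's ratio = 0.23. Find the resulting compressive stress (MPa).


Tempering stress: sigma = E * alpha * dT / (1 - nu)
  E (MPa) = 60 * 1000 = 60000
  Numerator = 60000 * (7.7 x 10^-6) * 171 = 79.002
  Denominator = 1 - 0.23 = 0.77
  sigma = 79.002 / 0.77 = 102.6 MPa

102.6 MPa


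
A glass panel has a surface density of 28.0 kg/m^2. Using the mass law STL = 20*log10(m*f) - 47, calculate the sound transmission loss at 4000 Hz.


Mass law: STL = 20 * log10(m * f) - 47
  m * f = 28.0 * 4000 = 112000
  log10(112000) = 5.04922
  STL = 20 * 5.04922 - 47 = 100.9844 - 47 = 54.0 dB

54.0 dB


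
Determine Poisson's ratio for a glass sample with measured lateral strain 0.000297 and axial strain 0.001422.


Poisson's ratio: nu = lateral strain / axial strain
  nu = 0.000297 / 0.001422 = 0.2089

0.2089


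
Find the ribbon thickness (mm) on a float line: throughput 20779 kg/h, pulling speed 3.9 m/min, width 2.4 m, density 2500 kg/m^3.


Ribbon cross-section from mass balance:
  Volume rate = throughput / density = 20779 / 2500 = 8.3116 m^3/h
  thickness = volume rate / (speed * 60 * width), i.e.
  thickness = throughput / (60 * speed * width * density) * 1000
  thickness = 20779 / (60 * 3.9 * 2.4 * 2500) * 1000 = 14.8 mm

14.8 mm


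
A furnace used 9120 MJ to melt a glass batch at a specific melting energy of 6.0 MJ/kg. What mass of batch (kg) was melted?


Rearrange E = m * s for m:
  m = E / s
  m = 9120 / 6.0 = 1520.0 kg

1520.0 kg


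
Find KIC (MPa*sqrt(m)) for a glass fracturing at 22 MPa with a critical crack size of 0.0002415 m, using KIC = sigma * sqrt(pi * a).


Fracture toughness: KIC = sigma * sqrt(pi * a)
  pi * a = pi * 0.0002415 = 0.000758695
  sqrt(pi * a) = 0.027544
  KIC = 22 * 0.027544 = 0.606 MPa*sqrt(m)

0.606 MPa*sqrt(m)


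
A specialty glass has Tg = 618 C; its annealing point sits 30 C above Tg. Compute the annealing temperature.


The annealing temperature is Tg plus the offset:
  T_anneal = 618 + 30 = 648 C

648 C


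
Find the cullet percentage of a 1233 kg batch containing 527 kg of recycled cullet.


Cullet ratio = (cullet mass / total batch mass) * 100
  Ratio = 527 / 1233 * 100 = 42.74%

42.74%


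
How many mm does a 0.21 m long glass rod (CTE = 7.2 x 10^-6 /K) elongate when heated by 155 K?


Thermal expansion formula: dL = alpha * L0 * dT
  dL = (7.2 x 10^-6) * 0.21 * 155 = 0.00023436 m
Convert to mm: 0.00023436 * 1000 = 0.2344 mm

0.2344 mm


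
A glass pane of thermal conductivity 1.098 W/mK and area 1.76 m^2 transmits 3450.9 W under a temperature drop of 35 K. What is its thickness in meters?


Fourier's law: t = k * A * dT / Q
  t = 1.098 * 1.76 * 35 / 3450.9
  t = 67.6368 / 3450.9 = 0.0196 m

0.0196 m


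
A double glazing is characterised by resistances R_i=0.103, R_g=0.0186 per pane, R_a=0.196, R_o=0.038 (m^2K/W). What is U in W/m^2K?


Total thermal resistance (series):
  R_total = R_in + R_glass + R_air + R_glass + R_out
  R_total = 0.103 + 0.0186 + 0.196 + 0.0186 + 0.038 = 0.3742 m^2K/W
U-value = 1 / R_total = 1 / 0.3742 = 2.672 W/m^2K

2.672 W/m^2K


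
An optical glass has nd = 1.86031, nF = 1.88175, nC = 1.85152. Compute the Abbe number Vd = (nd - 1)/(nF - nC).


Abbe number formula: Vd = (nd - 1) / (nF - nC)
  nd - 1 = 1.86031 - 1 = 0.86031
  nF - nC = 1.88175 - 1.85152 = 0.03023
  Vd = 0.86031 / 0.03023 = 28.46

28.46


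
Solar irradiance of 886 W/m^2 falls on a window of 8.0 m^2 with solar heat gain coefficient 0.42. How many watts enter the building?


Solar heat gain: Q = Area * SHGC * Irradiance
  Q = 8.0 * 0.42 * 886 = 2977 W

2977 W


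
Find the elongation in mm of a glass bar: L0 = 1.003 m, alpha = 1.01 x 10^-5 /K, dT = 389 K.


Thermal expansion formula: dL = alpha * L0 * dT
  dL = (1.01 x 10^-5) * 1.003 * 389 = 0.00394069 m
Convert to mm: 0.00394069 * 1000 = 3.9407 mm

3.9407 mm


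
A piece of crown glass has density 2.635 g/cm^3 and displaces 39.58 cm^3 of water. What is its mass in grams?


Rearrange rho = m / V:
  m = rho * V
  m = 2.635 * 39.58 = 104.293 g

104.293 g


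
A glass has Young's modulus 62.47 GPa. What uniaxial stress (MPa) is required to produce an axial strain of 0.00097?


Rearrange E = sigma / epsilon:
  sigma = E * epsilon
  E (MPa) = 62.47 * 1000 = 62470
  sigma = 62470 * 0.00097 = 60.6 MPa

60.6 MPa


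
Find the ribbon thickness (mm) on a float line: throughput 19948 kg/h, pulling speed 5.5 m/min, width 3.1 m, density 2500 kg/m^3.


Ribbon cross-section from mass balance:
  Volume rate = throughput / density = 19948 / 2500 = 7.9792 m^3/h
  thickness = volume rate / (speed * 60 * width), i.e.
  thickness = throughput / (60 * speed * width * density) * 1000
  thickness = 19948 / (60 * 5.5 * 3.1 * 2500) * 1000 = 7.8 mm

7.8 mm


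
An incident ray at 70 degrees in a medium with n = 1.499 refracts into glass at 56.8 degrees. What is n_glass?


Apply Snell's law: n1 * sin(theta1) = n2 * sin(theta2)
  n2 = n1 * sin(theta1) / sin(theta2)
  sin(70) = 0.939693
  sin(56.8) = 0.836764
  n2 = 1.499 * 0.939693 / 0.836764 = 1.6834

1.6834


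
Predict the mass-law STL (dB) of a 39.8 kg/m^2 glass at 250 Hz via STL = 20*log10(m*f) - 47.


Mass law: STL = 20 * log10(m * f) - 47
  m * f = 39.8 * 250 = 9950
  log10(9950) = 3.99782
  STL = 20 * 3.99782 - 47 = 79.9564 - 47 = 33.0 dB

33.0 dB


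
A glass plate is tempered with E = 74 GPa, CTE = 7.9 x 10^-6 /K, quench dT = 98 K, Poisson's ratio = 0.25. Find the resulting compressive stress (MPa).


Tempering stress: sigma = E * alpha * dT / (1 - nu)
  E (MPa) = 74 * 1000 = 74000
  Numerator = 74000 * (7.9 x 10^-6) * 98 = 57.2908
  Denominator = 1 - 0.25 = 0.75
  sigma = 57.2908 / 0.75 = 76.4 MPa

76.4 MPa


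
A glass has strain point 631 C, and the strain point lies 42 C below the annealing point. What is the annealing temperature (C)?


T_anneal = T_strain + gap:
  T_anneal = 631 + 42 = 673 C

673 C


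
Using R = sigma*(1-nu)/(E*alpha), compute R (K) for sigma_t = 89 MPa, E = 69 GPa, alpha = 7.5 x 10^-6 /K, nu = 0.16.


Thermal shock resistance: R = sigma * (1 - nu) / (E * alpha)
  Numerator = 89 * (1 - 0.16) = 74.76
  Denominator = 69 * 1000 * (7.5 x 10^-6) = 0.5175
  R = 74.76 / 0.5175 = 144.5 K

144.5 K


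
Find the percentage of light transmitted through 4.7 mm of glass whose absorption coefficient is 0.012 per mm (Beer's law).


Beer-Lambert law: T = exp(-alpha * thickness)
  exponent = -0.012 * 4.7 = -0.0564
  T = exp(-0.0564) = 0.9452
  Percentage = 0.9452 * 100 = 94.52%

94.52%


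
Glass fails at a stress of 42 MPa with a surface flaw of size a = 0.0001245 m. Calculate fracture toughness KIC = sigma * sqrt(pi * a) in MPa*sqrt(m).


Fracture toughness: KIC = sigma * sqrt(pi * a)
  pi * a = pi * 0.0001245 = 0.000391128
  sqrt(pi * a) = 0.019777
  KIC = 42 * 0.019777 = 0.831 MPa*sqrt(m)

0.831 MPa*sqrt(m)


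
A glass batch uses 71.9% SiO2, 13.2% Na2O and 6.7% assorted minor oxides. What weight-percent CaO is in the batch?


Pieces sum to 100%:
  CaO = 100 - (SiO2 + Na2O + others)
  CaO = 100 - (71.9 + 13.2 + 6.7) = 8.2%

8.2%


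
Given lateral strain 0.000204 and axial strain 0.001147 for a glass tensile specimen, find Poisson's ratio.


Poisson's ratio: nu = lateral strain / axial strain
  nu = 0.000204 / 0.001147 = 0.1779

0.1779


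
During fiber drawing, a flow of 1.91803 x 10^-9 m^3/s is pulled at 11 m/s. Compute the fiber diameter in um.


Cross-sectional area from continuity:
  A = Q / v = 1.91803 x 10^-9 / 11 = 1.743664 x 10^-10 m^2
Diameter from circular cross-section:
  d = sqrt(4A / pi) * 10^6 (m -> um)
  d = sqrt(4 * 1.743664 x 10^-10 / pi) * 10^6 = 14.9 um

14.9 um


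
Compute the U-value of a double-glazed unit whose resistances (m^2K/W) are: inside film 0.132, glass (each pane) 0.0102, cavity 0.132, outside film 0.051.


Total thermal resistance (series):
  R_total = R_in + R_glass + R_air + R_glass + R_out
  R_total = 0.132 + 0.0102 + 0.132 + 0.0102 + 0.051 = 0.3354 m^2K/W
U-value = 1 / R_total = 1 / 0.3354 = 2.982 W/m^2K

2.982 W/m^2K


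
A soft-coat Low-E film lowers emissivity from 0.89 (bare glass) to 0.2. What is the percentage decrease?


Percentage reduction = (1 - coated/uncoated) * 100
  Ratio = 0.2 / 0.89 = 0.2247
  Reduction = (1 - 0.2247) * 100 = 77.5%

77.5%


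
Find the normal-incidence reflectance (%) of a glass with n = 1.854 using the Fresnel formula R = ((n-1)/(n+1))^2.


Fresnel reflectance at normal incidence:
  R = ((n - 1)/(n + 1))^2
  (n - 1)/(n + 1) = (1.854 - 1)/(1.854 + 1) = 0.299229
  R = 0.299229^2 = 0.089538
  R(%) = 0.089538 * 100 = 8.954%

8.954%


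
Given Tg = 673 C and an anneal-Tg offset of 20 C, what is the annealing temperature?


The annealing temperature is Tg plus the offset:
  T_anneal = 673 + 20 = 693 C

693 C


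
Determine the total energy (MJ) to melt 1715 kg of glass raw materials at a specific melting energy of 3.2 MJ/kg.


Total energy = mass * specific energy
  E = 1715 * 3.2 = 5488 MJ

5488 MJ


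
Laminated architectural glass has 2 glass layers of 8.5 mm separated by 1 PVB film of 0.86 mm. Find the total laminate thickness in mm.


Total thickness = glass contribution + PVB contribution
  Glass: 2 * 8.5 = 17.0 mm
  PVB: 1 * 0.86 = 0.86 mm
  Total = 17.0 + 0.86 = 17.86 mm

17.86 mm


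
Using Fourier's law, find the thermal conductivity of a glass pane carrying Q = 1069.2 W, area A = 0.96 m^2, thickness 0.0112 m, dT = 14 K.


Fourier's law rearranged: k = Q * t / (A * dT)
  Numerator = 1069.2 * 0.0112 = 11.97504
  Denominator = 0.96 * 14 = 13.44
  k = 11.97504 / 13.44 = 0.891 W/mK

0.891 W/mK


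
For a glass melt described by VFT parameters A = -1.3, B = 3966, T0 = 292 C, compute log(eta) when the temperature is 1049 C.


VFT equation: log(eta) = A + B / (T - T0)
  T - T0 = 1049 - 292 = 757
  B / (T - T0) = 3966 / 757 = 5.239
  log(eta) = -1.3 + 5.239 = 3.939

3.939


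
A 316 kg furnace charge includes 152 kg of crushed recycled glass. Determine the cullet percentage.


Cullet ratio = (cullet mass / total batch mass) * 100
  Ratio = 152 / 316 * 100 = 48.1%

48.1%


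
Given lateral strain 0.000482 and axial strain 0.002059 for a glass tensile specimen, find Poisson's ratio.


Poisson's ratio: nu = lateral strain / axial strain
  nu = 0.000482 / 0.002059 = 0.2341

0.2341


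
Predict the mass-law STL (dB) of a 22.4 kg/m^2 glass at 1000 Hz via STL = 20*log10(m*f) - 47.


Mass law: STL = 20 * log10(m * f) - 47
  m * f = 22.4 * 1000 = 22400
  log10(22400) = 4.35025
  STL = 20 * 4.35025 - 47 = 87.005 - 47 = 40.0 dB

40.0 dB


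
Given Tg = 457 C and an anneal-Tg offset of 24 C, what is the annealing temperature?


The annealing temperature is Tg plus the offset:
  T_anneal = 457 + 24 = 481 C

481 C


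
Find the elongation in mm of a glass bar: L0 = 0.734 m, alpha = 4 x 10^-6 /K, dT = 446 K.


Thermal expansion formula: dL = alpha * L0 * dT
  dL = (4 x 10^-6) * 0.734 * 446 = 0.00130946 m
Convert to mm: 0.00130946 * 1000 = 1.3095 mm

1.3095 mm


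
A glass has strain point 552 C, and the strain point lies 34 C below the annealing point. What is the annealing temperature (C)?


T_anneal = T_strain + gap:
  T_anneal = 552 + 34 = 586 C

586 C


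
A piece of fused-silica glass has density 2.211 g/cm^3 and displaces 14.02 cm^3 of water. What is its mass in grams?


Rearrange rho = m / V:
  m = rho * V
  m = 2.211 * 14.02 = 30.998 g

30.998 g


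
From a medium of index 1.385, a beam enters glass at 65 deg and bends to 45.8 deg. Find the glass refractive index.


Apply Snell's law: n1 * sin(theta1) = n2 * sin(theta2)
  n2 = n1 * sin(theta1) / sin(theta2)
  sin(65) = 0.906308
  sin(45.8) = 0.716911
  n2 = 1.385 * 0.906308 / 0.716911 = 1.7509

1.7509


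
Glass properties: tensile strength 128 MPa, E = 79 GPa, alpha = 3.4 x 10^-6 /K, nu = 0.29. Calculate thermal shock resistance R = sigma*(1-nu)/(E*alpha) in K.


Thermal shock resistance: R = sigma * (1 - nu) / (E * alpha)
  Numerator = 128 * (1 - 0.29) = 90.88
  Denominator = 79 * 1000 * (3.4 x 10^-6) = 0.2686
  R = 90.88 / 0.2686 = 338.3 K

338.3 K


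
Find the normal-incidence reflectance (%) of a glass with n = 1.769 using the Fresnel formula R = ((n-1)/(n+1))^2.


Fresnel reflectance at normal incidence:
  R = ((n - 1)/(n + 1))^2
  (n - 1)/(n + 1) = (1.769 - 1)/(1.769 + 1) = 0.277718
  R = 0.277718^2 = 0.0771273
  R(%) = 0.0771273 * 100 = 7.713%

7.713%


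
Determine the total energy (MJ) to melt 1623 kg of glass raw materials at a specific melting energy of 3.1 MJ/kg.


Total energy = mass * specific energy
  E = 1623 * 3.1 = 5031.3 MJ

5031.3 MJ


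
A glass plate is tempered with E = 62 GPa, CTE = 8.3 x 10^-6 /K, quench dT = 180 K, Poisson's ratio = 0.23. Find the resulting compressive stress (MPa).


Tempering stress: sigma = E * alpha * dT / (1 - nu)
  E (MPa) = 62 * 1000 = 62000
  Numerator = 62000 * (8.3 x 10^-6) * 180 = 92.628
  Denominator = 1 - 0.23 = 0.77
  sigma = 92.628 / 0.77 = 120.3 MPa

120.3 MPa


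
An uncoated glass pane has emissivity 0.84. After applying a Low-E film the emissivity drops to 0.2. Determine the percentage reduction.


Percentage reduction = (1 - coated/uncoated) * 100
  Ratio = 0.2 / 0.84 = 0.2381
  Reduction = (1 - 0.2381) * 100 = 76.2%

76.2%


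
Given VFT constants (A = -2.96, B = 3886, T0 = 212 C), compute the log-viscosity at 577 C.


VFT equation: log(eta) = A + B / (T - T0)
  T - T0 = 577 - 212 = 365
  B / (T - T0) = 3886 / 365 = 10.647
  log(eta) = -2.96 + 10.647 = 7.687

7.687


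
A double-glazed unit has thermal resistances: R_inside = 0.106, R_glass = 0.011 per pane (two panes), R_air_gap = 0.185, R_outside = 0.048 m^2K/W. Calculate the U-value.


Total thermal resistance (series):
  R_total = R_in + R_glass + R_air + R_glass + R_out
  R_total = 0.106 + 0.011 + 0.185 + 0.011 + 0.048 = 0.361 m^2K/W
U-value = 1 / R_total = 1 / 0.361 = 2.77 W/m^2K

2.77 W/m^2K


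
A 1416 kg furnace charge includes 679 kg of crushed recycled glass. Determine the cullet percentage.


Cullet ratio = (cullet mass / total batch mass) * 100
  Ratio = 679 / 1416 * 100 = 47.95%

47.95%


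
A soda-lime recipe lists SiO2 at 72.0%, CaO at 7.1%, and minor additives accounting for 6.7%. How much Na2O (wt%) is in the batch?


Pieces sum to 100%:
  Na2O = 100 - (SiO2 + CaO + others)
  Na2O = 100 - (72.0 + 7.1 + 6.7) = 14.2%

14.2%


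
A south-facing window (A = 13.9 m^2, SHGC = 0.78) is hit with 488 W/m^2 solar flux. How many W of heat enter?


Solar heat gain: Q = Area * SHGC * Irradiance
  Q = 13.9 * 0.78 * 488 = 5290.9 W

5290.9 W


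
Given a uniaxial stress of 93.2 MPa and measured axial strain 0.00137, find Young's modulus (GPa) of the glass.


Young's modulus: E = stress / strain
  E = 93.2 MPa / 0.00137 = 68029.2 MPa
Convert to GPa: 68029.2 / 1000 = 68.03 GPa

68.03 GPa


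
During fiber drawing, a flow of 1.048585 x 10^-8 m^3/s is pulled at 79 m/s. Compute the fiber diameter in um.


Cross-sectional area from continuity:
  A = Q / v = 1.048585 x 10^-8 / 79 = 1.327323 x 10^-10 m^2
Diameter from circular cross-section:
  d = sqrt(4A / pi) * 10^6 (m -> um)
  d = sqrt(4 * 1.327323 x 10^-10 / pi) * 10^6 = 13.0 um

13.0 um


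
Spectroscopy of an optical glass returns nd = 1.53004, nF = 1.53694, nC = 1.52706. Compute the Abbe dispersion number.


Abbe number formula: Vd = (nd - 1) / (nF - nC)
  nd - 1 = 1.53004 - 1 = 0.53004
  nF - nC = 1.53694 - 1.52706 = 0.00988
  Vd = 0.53004 / 0.00988 = 53.65

53.65


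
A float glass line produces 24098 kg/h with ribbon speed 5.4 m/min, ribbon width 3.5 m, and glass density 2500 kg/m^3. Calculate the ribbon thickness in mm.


Ribbon cross-section from mass balance:
  Volume rate = throughput / density = 24098 / 2500 = 9.6392 m^3/h
  thickness = volume rate / (speed * 60 * width), i.e.
  thickness = throughput / (60 * speed * width * density) * 1000
  thickness = 24098 / (60 * 5.4 * 3.5 * 2500) * 1000 = 8.5 mm

8.5 mm


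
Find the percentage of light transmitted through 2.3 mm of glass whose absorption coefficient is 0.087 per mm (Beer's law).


Beer-Lambert law: T = exp(-alpha * thickness)
  exponent = -0.087 * 2.3 = -0.2001
  T = exp(-0.2001) = 0.8186
  Percentage = 0.8186 * 100 = 81.86%

81.86%


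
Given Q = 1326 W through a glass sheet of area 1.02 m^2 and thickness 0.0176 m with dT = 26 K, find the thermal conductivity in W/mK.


Fourier's law rearranged: k = Q * t / (A * dT)
  Numerator = 1326 * 0.0176 = 23.3376
  Denominator = 1.02 * 26 = 26.52
  k = 23.3376 / 26.52 = 0.88 W/mK

0.88 W/mK


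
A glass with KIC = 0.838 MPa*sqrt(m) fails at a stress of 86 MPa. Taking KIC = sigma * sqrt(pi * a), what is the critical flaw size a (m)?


Rearrange KIC = sigma * sqrt(pi * a):
  sqrt(pi * a) = KIC / sigma
  sqrt(pi * a) = 0.838 / 86 = 0.009744
  a = (KIC / sigma)^2 / pi
  a = 0.009744^2 / pi = 0.0000302 m

0.0000302 m


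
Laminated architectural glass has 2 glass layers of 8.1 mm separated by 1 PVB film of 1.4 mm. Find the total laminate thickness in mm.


Total thickness = glass contribution + PVB contribution
  Glass: 2 * 8.1 = 16.2 mm
  PVB: 1 * 1.4 = 1.4 mm
  Total = 16.2 + 1.4 = 17.6 mm

17.6 mm


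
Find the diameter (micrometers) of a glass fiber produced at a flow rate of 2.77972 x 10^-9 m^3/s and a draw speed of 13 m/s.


Cross-sectional area from continuity:
  A = Q / v = 2.77972 x 10^-9 / 13 = 2.138246 x 10^-10 m^2
Diameter from circular cross-section:
  d = sqrt(4A / pi) * 10^6 (m -> um)
  d = sqrt(4 * 2.138246 x 10^-10 / pi) * 10^6 = 16.5 um

16.5 um


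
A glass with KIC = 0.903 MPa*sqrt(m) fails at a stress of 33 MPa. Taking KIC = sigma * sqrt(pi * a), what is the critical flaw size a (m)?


Rearrange KIC = sigma * sqrt(pi * a):
  sqrt(pi * a) = KIC / sigma
  sqrt(pi * a) = 0.903 / 33 = 0.027364
  a = (KIC / sigma)^2 / pi
  a = 0.027364^2 / pi = 0.0002383 m

0.0002383 m


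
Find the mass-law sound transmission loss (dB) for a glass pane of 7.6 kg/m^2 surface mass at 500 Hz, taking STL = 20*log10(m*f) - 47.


Mass law: STL = 20 * log10(m * f) - 47
  m * f = 7.6 * 500 = 3800
  log10(3800) = 3.57978
  STL = 20 * 3.57978 - 47 = 71.5956 - 47 = 24.6 dB

24.6 dB


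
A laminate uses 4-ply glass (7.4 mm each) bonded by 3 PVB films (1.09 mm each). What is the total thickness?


Total thickness = glass contribution + PVB contribution
  Glass: 4 * 7.4 = 29.6 mm
  PVB: 3 * 1.09 = 3.27 mm
  Total = 29.6 + 3.27 = 32.87 mm

32.87 mm


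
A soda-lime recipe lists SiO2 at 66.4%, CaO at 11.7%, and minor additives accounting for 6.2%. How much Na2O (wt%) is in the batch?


Pieces sum to 100%:
  Na2O = 100 - (SiO2 + CaO + others)
  Na2O = 100 - (66.4 + 11.7 + 6.2) = 15.7%

15.7%


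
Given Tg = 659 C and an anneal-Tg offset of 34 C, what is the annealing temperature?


The annealing temperature is Tg plus the offset:
  T_anneal = 659 + 34 = 693 C

693 C


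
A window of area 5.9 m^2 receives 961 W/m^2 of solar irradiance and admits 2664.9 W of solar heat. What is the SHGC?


Rearrange Q = Area * SHGC * Irradiance:
  SHGC = Q / (Area * Irradiance)
  SHGC = 2664.9 / (5.9 * 961) = 0.47

0.47


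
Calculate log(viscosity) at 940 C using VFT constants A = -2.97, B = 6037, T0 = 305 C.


VFT equation: log(eta) = A + B / (T - T0)
  T - T0 = 940 - 305 = 635
  B / (T - T0) = 6037 / 635 = 9.507
  log(eta) = -2.97 + 9.507 = 6.537

6.537


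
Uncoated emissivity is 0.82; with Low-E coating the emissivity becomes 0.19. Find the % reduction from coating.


Percentage reduction = (1 - coated/uncoated) * 100
  Ratio = 0.19 / 0.82 = 0.2317
  Reduction = (1 - 0.2317) * 100 = 76.8%

76.8%


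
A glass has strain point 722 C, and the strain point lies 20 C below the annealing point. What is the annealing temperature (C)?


T_anneal = T_strain + gap:
  T_anneal = 722 + 20 = 742 C

742 C


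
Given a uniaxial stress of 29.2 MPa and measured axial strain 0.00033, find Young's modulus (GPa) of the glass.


Young's modulus: E = stress / strain
  E = 29.2 MPa / 0.00033 = 88484.85 MPa
Convert to GPa: 88484.85 / 1000 = 88.48 GPa

88.48 GPa


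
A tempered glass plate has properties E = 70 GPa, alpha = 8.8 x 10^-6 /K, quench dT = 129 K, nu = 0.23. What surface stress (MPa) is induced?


Tempering stress: sigma = E * alpha * dT / (1 - nu)
  E (MPa) = 70 * 1000 = 70000
  Numerator = 70000 * (8.8 x 10^-6) * 129 = 79.464
  Denominator = 1 - 0.23 = 0.77
  sigma = 79.464 / 0.77 = 103.2 MPa

103.2 MPa


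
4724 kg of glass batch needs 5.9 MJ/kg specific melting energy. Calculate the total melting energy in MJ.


Total energy = mass * specific energy
  E = 4724 * 5.9 = 27871.6 MJ

27871.6 MJ


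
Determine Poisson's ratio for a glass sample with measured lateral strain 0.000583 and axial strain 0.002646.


Poisson's ratio: nu = lateral strain / axial strain
  nu = 0.000583 / 0.002646 = 0.2203

0.2203


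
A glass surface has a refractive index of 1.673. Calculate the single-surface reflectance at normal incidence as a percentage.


Fresnel reflectance at normal incidence:
  R = ((n - 1)/(n + 1))^2
  (n - 1)/(n + 1) = (1.673 - 1)/(1.673 + 1) = 0.251777
  R = 0.251777^2 = 0.0633917
  R(%) = 0.0633917 * 100 = 6.339%

6.339%


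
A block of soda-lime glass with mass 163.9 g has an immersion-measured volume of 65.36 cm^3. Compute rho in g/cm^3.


Use the definition of density:
  rho = mass / volume
  rho = 163.9 / 65.36 = 2.508 g/cm^3

2.508 g/cm^3


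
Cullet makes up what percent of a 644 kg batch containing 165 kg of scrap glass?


Cullet ratio = (cullet mass / total batch mass) * 100
  Ratio = 165 / 644 * 100 = 25.62%

25.62%


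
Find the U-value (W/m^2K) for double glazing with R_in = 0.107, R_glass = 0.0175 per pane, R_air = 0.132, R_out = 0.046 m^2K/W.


Total thermal resistance (series):
  R_total = R_in + R_glass + R_air + R_glass + R_out
  R_total = 0.107 + 0.0175 + 0.132 + 0.0175 + 0.046 = 0.32 m^2K/W
U-value = 1 / R_total = 1 / 0.32 = 3.125 W/m^2K

3.125 W/m^2K


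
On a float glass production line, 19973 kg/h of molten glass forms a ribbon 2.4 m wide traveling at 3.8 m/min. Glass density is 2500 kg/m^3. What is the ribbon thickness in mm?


Ribbon cross-section from mass balance:
  Volume rate = throughput / density = 19973 / 2500 = 7.9892 m^3/h
  thickness = volume rate / (speed * 60 * width), i.e.
  thickness = throughput / (60 * speed * width * density) * 1000
  thickness = 19973 / (60 * 3.8 * 2.4 * 2500) * 1000 = 14.6 mm

14.6 mm


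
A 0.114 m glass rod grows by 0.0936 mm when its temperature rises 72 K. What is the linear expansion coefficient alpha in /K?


Rearrange dL = alpha * L0 * dT for alpha:
  alpha = dL / (L0 * dT)
  alpha = (0.0936 / 1000) / (0.114 * 72) = 0.000011404 /K = 1.1404 x 10^-5 /K

1.1404 x 10^-5 /K


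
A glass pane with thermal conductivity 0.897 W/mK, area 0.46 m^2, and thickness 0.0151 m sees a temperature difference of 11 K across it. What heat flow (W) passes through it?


Fourier's law: Q = k * A * dT / t
  Q = 0.897 * 0.46 * 11 / 0.0151
  Q = 4.53882 / 0.0151 = 300.6 W

300.6 W


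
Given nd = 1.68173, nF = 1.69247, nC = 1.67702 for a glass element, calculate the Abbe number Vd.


Abbe number formula: Vd = (nd - 1) / (nF - nC)
  nd - 1 = 1.68173 - 1 = 0.68173
  nF - nC = 1.69247 - 1.67702 = 0.01545
  Vd = 0.68173 / 0.01545 = 44.12

44.12


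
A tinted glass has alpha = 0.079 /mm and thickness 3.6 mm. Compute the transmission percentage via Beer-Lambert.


Beer-Lambert law: T = exp(-alpha * thickness)
  exponent = -0.079 * 3.6 = -0.2844
  T = exp(-0.2844) = 0.7525
  Percentage = 0.7525 * 100 = 75.25%

75.25%


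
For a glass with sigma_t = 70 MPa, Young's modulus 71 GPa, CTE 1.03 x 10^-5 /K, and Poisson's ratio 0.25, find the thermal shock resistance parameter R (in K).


Thermal shock resistance: R = sigma * (1 - nu) / (E * alpha)
  Numerator = 70 * (1 - 0.25) = 52.5
  Denominator = 71 * 1000 * (1.03 x 10^-5) = 0.7313
  R = 52.5 / 0.7313 = 71.8 K

71.8 K


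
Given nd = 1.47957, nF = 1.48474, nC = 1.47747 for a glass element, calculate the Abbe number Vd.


Abbe number formula: Vd = (nd - 1) / (nF - nC)
  nd - 1 = 1.47957 - 1 = 0.47957
  nF - nC = 1.48474 - 1.47747 = 0.00727
  Vd = 0.47957 / 0.00727 = 65.97

65.97


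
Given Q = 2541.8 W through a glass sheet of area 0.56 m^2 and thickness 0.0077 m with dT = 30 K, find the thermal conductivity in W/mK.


Fourier's law rearranged: k = Q * t / (A * dT)
  Numerator = 2541.8 * 0.0077 = 19.57186
  Denominator = 0.56 * 30 = 16.8
  k = 19.57186 / 16.8 = 1.165 W/mK

1.165 W/mK


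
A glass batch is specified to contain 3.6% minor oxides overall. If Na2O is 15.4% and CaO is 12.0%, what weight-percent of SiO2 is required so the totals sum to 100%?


Known pieces sum to 100%:
  SiO2 = 100 - (others + Na2O + CaO)
  SiO2 = 100 - (3.6 + 15.4 + 12.0) = 69.0%

69.0%
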